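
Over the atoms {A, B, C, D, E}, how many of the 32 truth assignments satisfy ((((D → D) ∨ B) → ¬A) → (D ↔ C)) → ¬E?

Initial set: {(((((D → D) ∨ B) → ¬A) → (D ↔ C)) → ¬E)}.
(((((D → D) ∨ B) → ¬A) → (D ↔ C)) → ¬E): β-rule — branch into ¬((((D → D) ∨ B) → ¬A) → (D ↔ C))  //  ¬E.
  branch 1 (add ¬((((D → D) ∨ B) → ¬A) → (D ↔ C))):
    ¬((((D → D) ∨ B) → ¬A) → (D ↔ C)): α-rule — add (((D → D) ∨ B) → ¬A), ¬(D ↔ C).
    (((D → D) ∨ B) → ¬A): β-rule — branch into ¬((D → D) ∨ B)  //  ¬A.
      branch 1.1 (add ¬((D → D) ∨ B)):
        ¬((D → D) ∨ B): α-rule — add ¬(D → D), ¬B.
        ¬(D → D): α-rule — add D, ¬D.
        × closes — contains both D and ¬D.
      branch 1.2 (add ¬A):
        ¬(D ↔ C): β-rule — branch into D, ¬C  //  ¬D, C.
          branch 1.2.1 (add D, ¬C):
            ○ open, literals {A=0, C=0, D=1}.
          branch 1.2.2 (add ¬D, C):
            ○ open, literals {A=0, C=1, D=0}.
  branch 2 (add ¬E):
    ○ open, literals {E=0}.
1 branch closed, 3 open.
Each open branch fixes some atoms; the unmentioned ones are free. Counting distinct full assignments: branch {A=0, C=0, D=1} (B, E) contributes 4 new; branch {A=0, C=1, D=0} (B, E) contributes 4 new; branch {E=0} (A, B, C, D) contributes 12 new. Total: 20.

20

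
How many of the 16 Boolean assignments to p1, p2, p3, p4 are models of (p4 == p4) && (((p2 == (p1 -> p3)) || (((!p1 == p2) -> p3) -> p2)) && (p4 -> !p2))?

6

Initial set: {T ((p4 == p4) && (((p2 == (p1 -> p3)) || (((!p1 == p2) -> p3) -> p2)) && (p4 -> !p2)))}.
T ((p4 == p4) && (((p2 == (p1 -> p3)) || (((!p1 == p2) -> p3) -> p2)) && (p4 -> !p2))): α-rule — add T (p4 == p4), T (((p2 == (p1 -> p3)) || (((!p1 == p2) -> p3) -> p2)) && (p4 -> !p2)).
T (((p2 == (p1 -> p3)) || (((!p1 == p2) -> p3) -> p2)) && (p4 -> !p2)): α-rule — add T ((p2 == (p1 -> p3)) || (((!p1 == p2) -> p3) -> p2)), T (p4 -> !p2).
T (p4 == p4): β-rule — branch into T p4, T p4  //  F p4, F p4.
  branch 1 (add T p4, T p4):
    T ((p2 == (p1 -> p3)) || (((!p1 == p2) -> p3) -> p2)): β-rule — branch into T (p2 == (p1 -> p3))  //  T (((!p1 == p2) -> p3) -> p2).
      branch 1.1 (add T (p2 == (p1 -> p3))):
        T (p4 -> !p2): β-rule — branch into F p4  //  T !p2.
          branch 1.1.1 (add F p4):
            × closes — contains both p4 and !p4.
          branch 1.1.2 (add T !p2):
            T (p2 == (p1 -> p3)): β-rule — branch into T p2, T (p1 -> p3)  //  F p2, F (p1 -> p3).
              branch 1.1.2.1 (add T p2, T (p1 -> p3)):
                × closes — contains both p2 and !p2.
              branch 1.1.2.2 (add F p2, F (p1 -> p3)):
                F (p1 -> p3): α-rule — add T p1, F p3.
                ○ open, literals {p1=1, p2=0, p3=0, p4=1}.
      branch 1.2 (add T (((!p1 == p2) -> p3) -> p2)):
        T (p4 -> !p2): β-rule — branch into F p4  //  T !p2.
          branch 1.2.1 (add F p4):
            × closes — contains both p4 and !p4.
          branch 1.2.2 (add T !p2):
            T (((!p1 == p2) -> p3) -> p2): β-rule — branch into F ((!p1 == p2) -> p3)  //  T p2.
              branch 1.2.2.1 (add F ((!p1 == p2) -> p3)):
                F ((!p1 == p2) -> p3): α-rule — add T (!p1 == p2), F p3.
                T (!p1 == p2): β-rule — branch into T !p1, T p2  //  F !p1, F p2.
                  branch 1.2.2.1.1 (add T !p1, T p2):
                    × closes — contains both p2 and !p2.
                  branch 1.2.2.1.2 (add F !p1, F p2):
                    ○ open, literals {p1=1, p2=0, p3=0, p4=1}.
              branch 1.2.2.2 (add T p2):
                × closes — contains both p2 and !p2.
  branch 2 (add F p4, F p4):
    T ((p2 == (p1 -> p3)) || (((!p1 == p2) -> p3) -> p2)): β-rule — branch into T (p2 == (p1 -> p3))  //  T (((!p1 == p2) -> p3) -> p2).
      branch 2.1 (add T (p2 == (p1 -> p3))):
        T (p4 -> !p2): β-rule — branch into F p4  //  T !p2.
          branch 2.1.1 (add F p4):
            T (p2 == (p1 -> p3)): β-rule — branch into T p2, T (p1 -> p3)  //  F p2, F (p1 -> p3).
              branch 2.1.1.1 (add T p2, T (p1 -> p3)):
                T (p1 -> p3): β-rule — branch into F p1  //  T p3.
                  branch 2.1.1.1.1 (add F p1):
                    ○ open, literals {p1=0, p2=1, p4=0}.
                  branch 2.1.1.1.2 (add T p3):
                    ○ open, literals {p2=1, p3=1, p4=0}.
              branch 2.1.1.2 (add F p2, F (p1 -> p3)):
                F (p1 -> p3): α-rule — add T p1, F p3.
                ○ open, literals {p1=1, p2=0, p3=0, p4=0}.
          branch 2.1.2 (add T !p2):
            T (p2 == (p1 -> p3)): β-rule — branch into T p2, T (p1 -> p3)  //  F p2, F (p1 -> p3).
              branch 2.1.2.1 (add T p2, T (p1 -> p3)):
                × closes — contains both p2 and !p2.
              branch 2.1.2.2 (add F p2, F (p1 -> p3)):
                F (p1 -> p3): α-rule — add T p1, F p3.
                ○ open, literals {p1=1, p2=0, p3=0, p4=0}.
      branch 2.2 (add T (((!p1 == p2) -> p3) -> p2)):
        T (p4 -> !p2): β-rule — branch into F p4  //  T !p2.
          branch 2.2.1 (add F p4):
            T (((!p1 == p2) -> p3) -> p2): β-rule — branch into F ((!p1 == p2) -> p3)  //  T p2.
              branch 2.2.1.1 (add F ((!p1 == p2) -> p3)):
                F ((!p1 == p2) -> p3): α-rule — add T (!p1 == p2), F p3.
                T (!p1 == p2): β-rule — branch into T !p1, T p2  //  F !p1, F p2.
                  branch 2.2.1.1.1 (add T !p1, T p2):
                    ○ open, literals {p1=0, p2=1, p3=0, p4=0}.
                  branch 2.2.1.1.2 (add F !p1, F p2):
                    ○ open, literals {p1=1, p2=0, p3=0, p4=0}.
              branch 2.2.1.2 (add T p2):
                ○ open, literals {p2=1, p4=0}.
          branch 2.2.2 (add T !p2):
            T (((!p1 == p2) -> p3) -> p2): β-rule — branch into F ((!p1 == p2) -> p3)  //  T p2.
              branch 2.2.2.1 (add F ((!p1 == p2) -> p3)):
                F ((!p1 == p2) -> p3): α-rule — add T (!p1 == p2), F p3.
                T (!p1 == p2): β-rule — branch into T !p1, T p2  //  F !p1, F p2.
                  branch 2.2.2.1.1 (add T !p1, T p2):
                    × closes — contains both p2 and !p2.
                  branch 2.2.2.1.2 (add F !p1, F p2):
                    ○ open, literals {p1=1, p2=0, p3=0, p4=0}.
              branch 2.2.2.2 (add T p2):
                × closes — contains both p2 and !p2.
8 branches closed, 10 open.
Each open branch fixes some atoms; the unmentioned ones are free. Counting distinct full assignments: branch {p1=1, p2=0, p3=0, p4=1} (none free) contributes 1 new; branch {p1=1, p2=0, p3=0, p4=1} (none free) contributes 0 new; branch {p1=0, p2=1, p4=0} (p3) contributes 2 new; branch {p2=1, p3=1, p4=0} (p1) contributes 1 new; branch {p1=1, p2=0, p3=0, p4=0} (none free) contributes 1 new; branch {p1=1, p2=0, p3=0, p4=0} (none free) contributes 0 new; branch {p1=0, p2=1, p3=0, p4=0} (none free) contributes 0 new; branch {p1=1, p2=0, p3=0, p4=0} (none free) contributes 0 new; branch {p2=1, p4=0} (p1, p3) contributes 1 new; branch {p1=1, p2=0, p3=0, p4=0} (none free) contributes 0 new. Total: 6.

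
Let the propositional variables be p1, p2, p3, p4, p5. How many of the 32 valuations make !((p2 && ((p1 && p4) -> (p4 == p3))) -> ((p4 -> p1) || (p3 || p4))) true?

0

Initial set: {!((p2 && ((p1 && p4) -> (p4 == p3))) -> ((p4 -> p1) || (p3 || p4)))}.
!((p2 && ((p1 && p4) -> (p4 == p3))) -> ((p4 -> p1) || (p3 || p4))): α-rule — add (p2 && ((p1 && p4) -> (p4 == p3))), !((p4 -> p1) || (p3 || p4)).
(p2 && ((p1 && p4) -> (p4 == p3))): α-rule — add p2, ((p1 && p4) -> (p4 == p3)).
!((p4 -> p1) || (p3 || p4)): α-rule — add !(p4 -> p1), !(p3 || p4).
!(p4 -> p1): α-rule — add p4, !p1.
!(p3 || p4): α-rule — add !p3, !p4.
× closes — contains both p4 and !p4.
All 1 branch closes.
No open branches: the formula has 0 satisfying assignments.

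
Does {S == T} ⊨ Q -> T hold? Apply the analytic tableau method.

Initial set: {T (S == T); F (Q -> T)}.
F (Q -> T): α-rule — add T Q, F T.
T (S == T): β-rule — branch into T S, T T  //  F S, F T.
  branch 1 (add T S, T T):
    × closes — contains both T and !T.
  branch 2 (add F S, F T):
    ○ open, literals {Q=T, S=F, T=F}.
1 branch closed, 1 open.
An open branch gives a countermodel: Q=T, S=F, T=F (unmentioned atoms arbitrary); the premises hold there but the conclusion fails.

No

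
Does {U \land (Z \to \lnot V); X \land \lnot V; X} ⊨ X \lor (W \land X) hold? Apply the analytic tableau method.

Initial set: {T (U \land (Z \to \lnot V)); T (X \land \lnot V); T X; F (X \lor (W \land X))}.
T (U \land (Z \to \lnot V)): α-rule — add T U, T (Z \to \lnot V).
T (X \land \lnot V): α-rule — add T X, T \lnot V.
F (X \lor (W \land X)): α-rule — add F X, F (W \land X).
× closes — contains both X and \lnot X.
All 1 branch closes.
Every branch closed, so the premises entail the conclusion.

Yes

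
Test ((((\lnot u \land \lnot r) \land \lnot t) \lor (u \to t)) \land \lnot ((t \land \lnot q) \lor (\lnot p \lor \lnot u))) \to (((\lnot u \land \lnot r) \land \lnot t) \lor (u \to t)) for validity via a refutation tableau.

Assume the negation and expand:
Initial set: {\lnot (((((\lnot u \land \lnot r) \land \lnot t) \lor (u \to t)) \land \lnot ((t \land \lnot q) \lor (\lnot p \lor \lnot u))) \to (((\lnot u \land \lnot r) \land \lnot t) \lor (u \to t)))}.
\lnot (((((\lnot u \land \lnot r) \land \lnot t) \lor (u \to t)) \land \lnot ((t \land \lnot q) \lor (\lnot p \lor \lnot u))) \to (((\lnot u \land \lnot r) \land \lnot t) \lor (u \to t))): α-rule — add ((((\lnot u \land \lnot r) \land \lnot t) \lor (u \to t)) \land \lnot ((t \land \lnot q) \lor (\lnot p \lor \lnot u))), \lnot (((\lnot u \land \lnot r) \land \lnot t) \lor (u \to t)).
((((\lnot u \land \lnot r) \land \lnot t) \lor (u \to t)) \land \lnot ((t \land \lnot q) \lor (\lnot p \lor \lnot u))): α-rule — add (((\lnot u \land \lnot r) \land \lnot t) \lor (u \to t)), \lnot ((t \land \lnot q) \lor (\lnot p \lor \lnot u)).
\lnot (((\lnot u \land \lnot r) \land \lnot t) \lor (u \to t)): α-rule — add \lnot ((\lnot u \land \lnot r) \land \lnot t), \lnot (u \to t).
\lnot ((t \land \lnot q) \lor (\lnot p \lor \lnot u)): α-rule — add \lnot (t \land \lnot q), \lnot (\lnot p \lor \lnot u).
\lnot (u \to t): α-rule — add u, \lnot t.
\lnot (\lnot p \lor \lnot u): α-rule — add \lnot \lnot p, \lnot \lnot u.
(((\lnot u \land \lnot r) \land \lnot t) \lor (u \to t)): β-rule — branch into ((\lnot u \land \lnot r) \land \lnot t)  //  (u \to t).
  branch 1 (add ((\lnot u \land \lnot r) \land \lnot t)):
    ((\lnot u \land \lnot r) \land \lnot t): α-rule — add (\lnot u \land \lnot r), \lnot t.
    (\lnot u \land \lnot r): α-rule — add \lnot u, \lnot r.
    × closes — contains both u and \lnot u.
  branch 2 (add (u \to t)):
    \lnot ((\lnot u \land \lnot r) \land \lnot t): β-rule — branch into \lnot (\lnot u \land \lnot r)  //  \lnot \lnot t.
      branch 2.1 (add \lnot (\lnot u \land \lnot r)):
        \lnot (t \land \lnot q): β-rule — branch into \lnot t  //  \lnot \lnot q.
          branch 2.1.1 (add \lnot t):
            (u \to t): β-rule — branch into \lnot u  //  t.
              branch 2.1.1.1 (add \lnot u):
                × closes — contains both u and \lnot u.
              branch 2.1.1.2 (add t):
                × closes — contains both t and \lnot t.
          branch 2.1.2 (add \lnot \lnot q):
            (u \to t): β-rule — branch into \lnot u  //  t.
              branch 2.1.2.1 (add \lnot u):
                × closes — contains both u and \lnot u.
              branch 2.1.2.2 (add t):
                × closes — contains both t and \lnot t.
      branch 2.2 (add \lnot \lnot t):
        × closes — contains both t and \lnot t.
All 6 branches close.
Every branch closed, so the negation is unsatisfiable and the formula is valid.

Valid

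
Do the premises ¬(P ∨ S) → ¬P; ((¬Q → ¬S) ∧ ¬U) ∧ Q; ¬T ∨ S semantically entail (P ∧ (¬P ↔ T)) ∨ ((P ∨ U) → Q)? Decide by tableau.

Initial set: {T (¬(P ∨ S) → ¬P); T (((¬Q → ¬S) ∧ ¬U) ∧ Q); T (¬T ∨ S); F ((P ∧ (¬P ↔ T)) ∨ ((P ∨ U) → Q))}.
T (((¬Q → ¬S) ∧ ¬U) ∧ Q): α-rule — add T ((¬Q → ¬S) ∧ ¬U), T Q.
F ((P ∧ (¬P ↔ T)) ∨ ((P ∨ U) → Q)): α-rule — add F (P ∧ (¬P ↔ T)), F ((P ∨ U) → Q).
T ((¬Q → ¬S) ∧ ¬U): α-rule — add T (¬Q → ¬S), T ¬U.
F ((P ∨ U) → Q): α-rule — add T (P ∨ U), F Q.
× closes — contains both Q and ¬Q.
All 1 branch closes.
Every branch closed, so the premises entail the conclusion.

Yes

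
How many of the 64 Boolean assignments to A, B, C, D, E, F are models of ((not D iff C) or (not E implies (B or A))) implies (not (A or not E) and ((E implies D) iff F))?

12

Initial set: {(((not D iff C) or (not E implies (B or A))) implies (not (A or not E) and ((E implies D) iff F)))}.
(((not D iff C) or (not E implies (B or A))) implies (not (A or not E) and ((E implies D) iff F))): β-rule — branch into not ((not D iff C) or (not E implies (B or A)))  //  (not (A or not E) and ((E implies D) iff F)).
  branch 1 (add not ((not D iff C) or (not E implies (B or A)))):
    not ((not D iff C) or (not E implies (B or A))): α-rule — add not (not D iff C), not (not E implies (B or A)).
    not (not E implies (B or A)): α-rule — add not E, not (B or A).
    not (B or A): α-rule — add not B, not A.
    not (not D iff C): β-rule — branch into not D, not C  //  not not D, C.
      branch 1.1 (add not D, not C):
        ○ open, literals {A=0, B=0, C=0, D=0, E=0}.
      branch 1.2 (add not not D, C):
        ○ open, literals {A=0, B=0, C=1, D=1, E=0}.
  branch 2 (add (not (A or not E) and ((E implies D) iff F))):
    (not (A or not E) and ((E implies D) iff F)): α-rule — add not (A or not E), ((E implies D) iff F).
    not (A or not E): α-rule — add not A, not not E.
    ((E implies D) iff F): β-rule — branch into (E implies D), F  //  not (E implies D), not F.
      branch 2.1 (add (E implies D), F):
        (E implies D): β-rule — branch into not E  //  D.
          branch 2.1.1 (add not E):
            × closes — contains both E and not E.
          branch 2.1.2 (add D):
            ○ open, literals {A=0, D=1, E=1, F=1}.
      branch 2.2 (add not (E implies D), not F):
        not (E implies D): α-rule — add E, not D.
        ○ open, literals {A=0, D=0, E=1, F=0}.
1 branch closed, 4 open.
Each open branch fixes some atoms; the unmentioned ones are free. Counting distinct full assignments: branch {A=0, B=0, C=0, D=0, E=0} (F) contributes 2 new; branch {A=0, B=0, C=1, D=1, E=0} (F) contributes 2 new; branch {A=0, D=1, E=1, F=1} (B, C) contributes 4 new; branch {A=0, D=0, E=1, F=0} (B, C) contributes 4 new. Total: 12.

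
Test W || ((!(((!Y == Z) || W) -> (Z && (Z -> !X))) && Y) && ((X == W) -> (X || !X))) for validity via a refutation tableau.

Not valid

Assume the negation and expand:
Initial set: {!(W || ((!(((!Y == Z) || W) -> (Z && (Z -> !X))) && Y) && ((X == W) -> (X || !X))))}.
!(W || ((!(((!Y == Z) || W) -> (Z && (Z -> !X))) && Y) && ((X == W) -> (X || !X)))): α-rule — add !W, !((!(((!Y == Z) || W) -> (Z && (Z -> !X))) && Y) && ((X == W) -> (X || !X))).
!((!(((!Y == Z) || W) -> (Z && (Z -> !X))) && Y) && ((X == W) -> (X || !X))): β-rule — branch into !(!(((!Y == Z) || W) -> (Z && (Z -> !X))) && Y)  //  !((X == W) -> (X || !X)).
  branch 1 (add !(!(((!Y == Z) || W) -> (Z && (Z -> !X))) && Y)):
    !(!(((!Y == Z) || W) -> (Z && (Z -> !X))) && Y): β-rule — branch into !!(((!Y == Z) || W) -> (Z && (Z -> !X)))  //  !Y.
      branch 1.1 (add !!(((!Y == Z) || W) -> (Z && (Z -> !X)))):
        !!(((!Y == Z) || W) -> (Z && (Z -> !X))): β-rule — branch into !((!Y == Z) || W)  //  (Z && (Z -> !X)).
          branch 1.1.1 (add !((!Y == Z) || W)):
            !((!Y == Z) || W): α-rule — add !(!Y == Z), !W.
            !(!Y == Z): β-rule — branch into !Y, !Z  //  !!Y, Z.
              branch 1.1.1.1 (add !Y, !Z):
                ○ open, literals {W=false, Y=false, Z=false}.
              branch 1.1.1.2 (add !!Y, Z):
                ○ open, literals {W=false, Y=true, Z=true}.
          branch 1.1.2 (add (Z && (Z -> !X))):
            (Z && (Z -> !X)): α-rule — add Z, (Z -> !X).
            (Z -> !X): β-rule — branch into !Z  //  !X.
              branch 1.1.2.1 (add !Z):
                × closes — contains both Z and !Z.
              branch 1.1.2.2 (add !X):
                ○ open, literals {W=false, X=false, Z=true}.
      branch 1.2 (add !Y):
        ○ open, literals {W=false, Y=false}.
  branch 2 (add !((X == W) -> (X || !X))):
    !((X == W) -> (X || !X)): α-rule — add (X == W), !(X || !X).
    !(X || !X): α-rule — add !X, !!X.
    × closes — contains both X and !X.
2 branches closed, 4 open.
An open branch gives a countermodel: W=false, Y=false, Z=false (unmentioned atoms arbitrary); under it the original formula is false.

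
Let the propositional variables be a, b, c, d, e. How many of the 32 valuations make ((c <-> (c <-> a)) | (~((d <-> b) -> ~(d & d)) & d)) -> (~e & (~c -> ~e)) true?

Initial set: {(((c <-> (c <-> a)) | (~((d <-> b) -> ~(d & d)) & d)) -> (~e & (~c -> ~e)))}.
(((c <-> (c <-> a)) | (~((d <-> b) -> ~(d & d)) & d)) -> (~e & (~c -> ~e))): β-rule — branch into ~((c <-> (c <-> a)) | (~((d <-> b) -> ~(d & d)) & d))  //  (~e & (~c -> ~e)).
  branch 1 (add ~((c <-> (c <-> a)) | (~((d <-> b) -> ~(d & d)) & d))):
    ~((c <-> (c <-> a)) | (~((d <-> b) -> ~(d & d)) & d)): α-rule — add ~(c <-> (c <-> a)), ~(~((d <-> b) -> ~(d & d)) & d).
    ~(c <-> (c <-> a)): β-rule — branch into c, ~(c <-> a)  //  ~c, (c <-> a).
      branch 1.1 (add c, ~(c <-> a)):
        ~(~((d <-> b) -> ~(d & d)) & d): β-rule — branch into ~~((d <-> b) -> ~(d & d))  //  ~d.
          branch 1.1.1 (add ~~((d <-> b) -> ~(d & d))):
            ~(c <-> a): β-rule — branch into c, ~a  //  ~c, a.
              branch 1.1.1.1 (add c, ~a):
                ~~((d <-> b) -> ~(d & d)): β-rule — branch into ~(d <-> b)  //  ~(d & d).
                  branch 1.1.1.1.1 (add ~(d <-> b)):
                    ~(d <-> b): β-rule — branch into d, ~b  //  ~d, b.
                      branch 1.1.1.1.1.1 (add d, ~b):
                        ○ open, literals {a=F, b=F, c=T, d=T}.
                      branch 1.1.1.1.1.2 (add ~d, b):
                        ○ open, literals {a=F, b=T, c=T, d=F}.
                  branch 1.1.1.1.2 (add ~(d & d)):
                    ~(d & d): β-rule — branch into ~d  //  ~d.
                      branch 1.1.1.1.2.1 (add ~d):
                        ○ open, literals {a=F, c=T, d=F}.
                      branch 1.1.1.1.2.2 (add ~d):
                        ○ open, literals {a=F, c=T, d=F}.
              branch 1.1.1.2 (add ~c, a):
                × closes — contains both c and ~c.
          branch 1.1.2 (add ~d):
            ~(c <-> a): β-rule — branch into c, ~a  //  ~c, a.
              branch 1.1.2.1 (add c, ~a):
                ○ open, literals {a=F, c=T, d=F}.
              branch 1.1.2.2 (add ~c, a):
                × closes — contains both c and ~c.
      branch 1.2 (add ~c, (c <-> a)):
        ~(~((d <-> b) -> ~(d & d)) & d): β-rule — branch into ~~((d <-> b) -> ~(d & d))  //  ~d.
          branch 1.2.1 (add ~~((d <-> b) -> ~(d & d))):
            (c <-> a): β-rule — branch into c, a  //  ~c, ~a.
              branch 1.2.1.1 (add c, a):
                × closes — contains both c and ~c.
              branch 1.2.1.2 (add ~c, ~a):
                ~~((d <-> b) -> ~(d & d)): β-rule — branch into ~(d <-> b)  //  ~(d & d).
                  branch 1.2.1.2.1 (add ~(d <-> b)):
                    ~(d <-> b): β-rule — branch into d, ~b  //  ~d, b.
                      branch 1.2.1.2.1.1 (add d, ~b):
                        ○ open, literals {a=F, b=F, c=F, d=T}.
                      branch 1.2.1.2.1.2 (add ~d, b):
                        ○ open, literals {a=F, b=T, c=F, d=F}.
                  branch 1.2.1.2.2 (add ~(d & d)):
                    ~(d & d): β-rule — branch into ~d  //  ~d.
                      branch 1.2.1.2.2.1 (add ~d):
                        ○ open, literals {a=F, c=F, d=F}.
                      branch 1.2.1.2.2.2 (add ~d):
                        ○ open, literals {a=F, c=F, d=F}.
          branch 1.2.2 (add ~d):
            (c <-> a): β-rule — branch into c, a  //  ~c, ~a.
              branch 1.2.2.1 (add c, a):
                × closes — contains both c and ~c.
              branch 1.2.2.2 (add ~c, ~a):
                ○ open, literals {a=F, c=F, d=F}.
  branch 2 (add (~e & (~c -> ~e))):
    (~e & (~c -> ~e)): α-rule — add ~e, (~c -> ~e).
    (~c -> ~e): β-rule — branch into ~~c  //  ~e.
      branch 2.1 (add ~~c):
        ○ open, literals {c=T, e=F}.
      branch 2.2 (add ~e):
        ○ open, literals {e=F}.
4 branches closed, 12 open.
Each open branch fixes some atoms; the unmentioned ones are free. Counting distinct full assignments: branch {a=F, b=F, c=T, d=T} (e) contributes 2 new; branch {a=F, b=T, c=T, d=F} (e) contributes 2 new; branch {a=F, c=T, d=F} (b, e) contributes 2 new; branch {a=F, c=T, d=F} (b, e) contributes 0 new; branch {a=F, c=T, d=F} (b, e) contributes 0 new; branch {a=F, b=F, c=F, d=T} (e) contributes 2 new; branch {a=F, b=T, c=F, d=F} (e) contributes 2 new; branch {a=F, c=F, d=F} (b, e) contributes 2 new; branch {a=F, c=F, d=F} (b, e) contributes 0 new; branch {a=F, c=F, d=F} (b, e) contributes 0 new; branch {c=T, e=F} (a, b, d) contributes 5 new; branch {e=F} (a, b, c, d) contributes 5 new. Total: 22.

22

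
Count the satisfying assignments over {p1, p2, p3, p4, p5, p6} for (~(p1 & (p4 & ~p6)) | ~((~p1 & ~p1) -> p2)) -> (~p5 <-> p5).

8

Initial set: {T ((~(p1 & (p4 & ~p6)) | ~((~p1 & ~p1) -> p2)) -> (~p5 <-> p5))}.
T ((~(p1 & (p4 & ~p6)) | ~((~p1 & ~p1) -> p2)) -> (~p5 <-> p5)): β-rule — branch into F (~(p1 & (p4 & ~p6)) | ~((~p1 & ~p1) -> p2))  //  T (~p5 <-> p5).
  branch 1 (add F (~(p1 & (p4 & ~p6)) | ~((~p1 & ~p1) -> p2))):
    F (~(p1 & (p4 & ~p6)) | ~((~p1 & ~p1) -> p2)): α-rule — add F ~(p1 & (p4 & ~p6)), F ~((~p1 & ~p1) -> p2).
    F ~(p1 & (p4 & ~p6)): α-rule — add T p1, T (p4 & ~p6).
    T (p4 & ~p6): α-rule — add T p4, T ~p6.
    F ~((~p1 & ~p1) -> p2): β-rule — branch into F (~p1 & ~p1)  //  T p2.
      branch 1.1 (add F (~p1 & ~p1)):
        F (~p1 & ~p1): β-rule — branch into F ~p1  //  F ~p1.
          branch 1.1.1 (add F ~p1):
            ○ open, literals {p1=true, p4=true, p6=false}.
          branch 1.1.2 (add F ~p1):
            ○ open, literals {p1=true, p4=true, p6=false}.
      branch 1.2 (add T p2):
        ○ open, literals {p1=true, p2=true, p4=true, p6=false}.
  branch 2 (add T (~p5 <-> p5)):
    T (~p5 <-> p5): β-rule — branch into T ~p5, T p5  //  F ~p5, F p5.
      branch 2.1 (add T ~p5, T p5):
        × closes — contains both p5 and ~p5.
      branch 2.2 (add F ~p5, F p5):
        × closes — contains both p5 and ~p5.
2 branches closed, 3 open.
Each open branch fixes some atoms; the unmentioned ones are free. Counting distinct full assignments: branch {p1=true, p4=true, p6=false} (p2, p3, p5) contributes 8 new; branch {p1=true, p4=true, p6=false} (p2, p3, p5) contributes 0 new; branch {p1=true, p2=true, p4=true, p6=false} (p3, p5) contributes 0 new. Total: 8.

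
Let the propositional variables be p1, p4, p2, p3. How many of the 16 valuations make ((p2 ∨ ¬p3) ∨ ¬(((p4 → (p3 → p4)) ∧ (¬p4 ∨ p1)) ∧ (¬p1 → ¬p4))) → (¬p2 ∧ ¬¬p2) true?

Initial set: {(((p2 ∨ ¬p3) ∨ ¬(((p4 → (p3 → p4)) ∧ (¬p4 ∨ p1)) ∧ (¬p1 → ¬p4))) → (¬p2 ∧ ¬¬p2))}.
(((p2 ∨ ¬p3) ∨ ¬(((p4 → (p3 → p4)) ∧ (¬p4 ∨ p1)) ∧ (¬p1 → ¬p4))) → (¬p2 ∧ ¬¬p2)): β-rule — branch into ¬((p2 ∨ ¬p3) ∨ ¬(((p4 → (p3 → p4)) ∧ (¬p4 ∨ p1)) ∧ (¬p1 → ¬p4)))  //  (¬p2 ∧ ¬¬p2).
  branch 1 (add ¬((p2 ∨ ¬p3) ∨ ¬(((p4 → (p3 → p4)) ∧ (¬p4 ∨ p1)) ∧ (¬p1 → ¬p4)))):
    ¬((p2 ∨ ¬p3) ∨ ¬(((p4 → (p3 → p4)) ∧ (¬p4 ∨ p1)) ∧ (¬p1 → ¬p4))): α-rule — add ¬(p2 ∨ ¬p3), ¬¬(((p4 → (p3 → p4)) ∧ (¬p4 ∨ p1)) ∧ (¬p1 → ¬p4)).
    ¬(p2 ∨ ¬p3): α-rule — add ¬p2, ¬¬p3.
    ¬¬(((p4 → (p3 → p4)) ∧ (¬p4 ∨ p1)) ∧ (¬p1 → ¬p4)): α-rule — add ((p4 → (p3 → p4)) ∧ (¬p4 ∨ p1)), (¬p1 → ¬p4).
    ((p4 → (p3 → p4)) ∧ (¬p4 ∨ p1)): α-rule — add (p4 → (p3 → p4)), (¬p4 ∨ p1).
    (¬p1 → ¬p4): β-rule — branch into ¬¬p1  //  ¬p4.
      branch 1.1 (add ¬¬p1):
        (p4 → (p3 → p4)): β-rule — branch into ¬p4  //  (p3 → p4).
          branch 1.1.1 (add ¬p4):
            (¬p4 ∨ p1): β-rule — branch into ¬p4  //  p1.
              branch 1.1.1.1 (add ¬p4):
                ○ open, literals {p1=1, p2=0, p3=1, p4=0}.
              branch 1.1.1.2 (add p1):
                ○ open, literals {p1=1, p2=0, p3=1, p4=0}.
          branch 1.1.2 (add (p3 → p4)):
            (¬p4 ∨ p1): β-rule — branch into ¬p4  //  p1.
              branch 1.1.2.1 (add ¬p4):
                (p3 → p4): β-rule — branch into ¬p3  //  p4.
                  branch 1.1.2.1.1 (add ¬p3):
                    × closes — contains both p3 and ¬p3.
                  branch 1.1.2.1.2 (add p4):
                    × closes — contains both p4 and ¬p4.
              branch 1.1.2.2 (add p1):
                (p3 → p4): β-rule — branch into ¬p3  //  p4.
                  branch 1.1.2.2.1 (add ¬p3):
                    × closes — contains both p3 and ¬p3.
                  branch 1.1.2.2.2 (add p4):
                    ○ open, literals {p1=1, p2=0, p3=1, p4=1}.
      branch 1.2 (add ¬p4):
        (p4 → (p3 → p4)): β-rule — branch into ¬p4  //  (p3 → p4).
          branch 1.2.1 (add ¬p4):
            (¬p4 ∨ p1): β-rule — branch into ¬p4  //  p1.
              branch 1.2.1.1 (add ¬p4):
                ○ open, literals {p2=0, p3=1, p4=0}.
              branch 1.2.1.2 (add p1):
                ○ open, literals {p1=1, p2=0, p3=1, p4=0}.
          branch 1.2.2 (add (p3 → p4)):
            (¬p4 ∨ p1): β-rule — branch into ¬p4  //  p1.
              branch 1.2.2.1 (add ¬p4):
                (p3 → p4): β-rule — branch into ¬p3  //  p4.
                  branch 1.2.2.1.1 (add ¬p3):
                    × closes — contains both p3 and ¬p3.
                  branch 1.2.2.1.2 (add p4):
                    × closes — contains both p4 and ¬p4.
              branch 1.2.2.2 (add p1):
                (p3 → p4): β-rule — branch into ¬p3  //  p4.
                  branch 1.2.2.2.1 (add ¬p3):
                    × closes — contains both p3 and ¬p3.
                  branch 1.2.2.2.2 (add p4):
                    × closes — contains both p4 and ¬p4.
  branch 2 (add (¬p2 ∧ ¬¬p2)):
    (¬p2 ∧ ¬¬p2): α-rule — add ¬p2, ¬¬p2.
    ¬¬p2: drop double negation, giving p2.
    × closes — contains both p2 and ¬p2.
8 branches closed, 5 open.
Each open branch fixes some atoms; the unmentioned ones are free. Counting distinct full assignments: branch {p1=1, p2=0, p3=1, p4=0} (none free) contributes 1 new; branch {p1=1, p2=0, p3=1, p4=0} (none free) contributes 0 new; branch {p1=1, p2=0, p3=1, p4=1} (none free) contributes 1 new; branch {p2=0, p3=1, p4=0} (p1) contributes 1 new; branch {p1=1, p2=0, p3=1, p4=0} (none free) contributes 0 new. Total: 3.

3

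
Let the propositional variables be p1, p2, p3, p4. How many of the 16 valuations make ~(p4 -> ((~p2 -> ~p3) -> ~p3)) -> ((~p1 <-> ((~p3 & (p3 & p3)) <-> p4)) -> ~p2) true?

15

Initial set: {(~(p4 -> ((~p2 -> ~p3) -> ~p3)) -> ((~p1 <-> ((~p3 & (p3 & p3)) <-> p4)) -> ~p2))}.
(~(p4 -> ((~p2 -> ~p3) -> ~p3)) -> ((~p1 <-> ((~p3 & (p3 & p3)) <-> p4)) -> ~p2)): β-rule — branch into ~~(p4 -> ((~p2 -> ~p3) -> ~p3))  //  ((~p1 <-> ((~p3 & (p3 & p3)) <-> p4)) -> ~p2).
  branch 1 (add ~~(p4 -> ((~p2 -> ~p3) -> ~p3))):
    ~~(p4 -> ((~p2 -> ~p3) -> ~p3)): β-rule — branch into ~p4  //  ((~p2 -> ~p3) -> ~p3).
      branch 1.1 (add ~p4):
        ○ open, literals {p4=false}.
      branch 1.2 (add ((~p2 -> ~p3) -> ~p3)):
        ((~p2 -> ~p3) -> ~p3): β-rule — branch into ~(~p2 -> ~p3)  //  ~p3.
          branch 1.2.1 (add ~(~p2 -> ~p3)):
            ~(~p2 -> ~p3): α-rule — add ~p2, ~~p3.
            ○ open, literals {p2=false, p3=true}.
          branch 1.2.2 (add ~p3):
            ○ open, literals {p3=false}.
  branch 2 (add ((~p1 <-> ((~p3 & (p3 & p3)) <-> p4)) -> ~p2)):
    ((~p1 <-> ((~p3 & (p3 & p3)) <-> p4)) -> ~p2): β-rule — branch into ~(~p1 <-> ((~p3 & (p3 & p3)) <-> p4))  //  ~p2.
      branch 2.1 (add ~(~p1 <-> ((~p3 & (p3 & p3)) <-> p4))):
        ~(~p1 <-> ((~p3 & (p3 & p3)) <-> p4)): β-rule — branch into ~p1, ~((~p3 & (p3 & p3)) <-> p4)  //  ~~p1, ((~p3 & (p3 & p3)) <-> p4).
          branch 2.1.1 (add ~p1, ~((~p3 & (p3 & p3)) <-> p4)):
            ~((~p3 & (p3 & p3)) <-> p4): β-rule — branch into (~p3 & (p3 & p3)), ~p4  //  ~(~p3 & (p3 & p3)), p4.
              branch 2.1.1.1 (add (~p3 & (p3 & p3)), ~p4):
                (~p3 & (p3 & p3)): α-rule — add ~p3, (p3 & p3).
                (p3 & p3): α-rule — add p3, p3.
                × closes — contains both p3 and ~p3.
              branch 2.1.1.2 (add ~(~p3 & (p3 & p3)), p4):
                ~(~p3 & (p3 & p3)): β-rule — branch into ~~p3  //  ~(p3 & p3).
                  branch 2.1.1.2.1 (add ~~p3):
                    ○ open, literals {p1=false, p3=true, p4=true}.
                  branch 2.1.1.2.2 (add ~(p3 & p3)):
                    ~(p3 & p3): β-rule — branch into ~p3  //  ~p3.
                      branch 2.1.1.2.2.1 (add ~p3):
                        ○ open, literals {p1=false, p3=false, p4=true}.
                      branch 2.1.1.2.2.2 (add ~p3):
                        ○ open, literals {p1=false, p3=false, p4=true}.
          branch 2.1.2 (add ~~p1, ((~p3 & (p3 & p3)) <-> p4)):
            ((~p3 & (p3 & p3)) <-> p4): β-rule — branch into (~p3 & (p3 & p3)), p4  //  ~(~p3 & (p3 & p3)), ~p4.
              branch 2.1.2.1 (add (~p3 & (p3 & p3)), p4):
                (~p3 & (p3 & p3)): α-rule — add ~p3, (p3 & p3).
                (p3 & p3): α-rule — add p3, p3.
                × closes — contains both p3 and ~p3.
              branch 2.1.2.2 (add ~(~p3 & (p3 & p3)), ~p4):
                ~(~p3 & (p3 & p3)): β-rule — branch into ~~p3  //  ~(p3 & p3).
                  branch 2.1.2.2.1 (add ~~p3):
                    ○ open, literals {p1=true, p3=true, p4=false}.
                  branch 2.1.2.2.2 (add ~(p3 & p3)):
                    ~(p3 & p3): β-rule — branch into ~p3  //  ~p3.
                      branch 2.1.2.2.2.1 (add ~p3):
                        ○ open, literals {p1=true, p3=false, p4=false}.
                      branch 2.1.2.2.2.2 (add ~p3):
                        ○ open, literals {p1=true, p3=false, p4=false}.
      branch 2.2 (add ~p2):
        ○ open, literals {p2=false}.
2 branches closed, 10 open.
Each open branch fixes some atoms; the unmentioned ones are free. Counting distinct full assignments: branch {p4=false} (p1, p2, p3) contributes 8 new; branch {p2=false, p3=true} (p1, p4) contributes 2 new; branch {p3=false} (p1, p2, p4) contributes 4 new; branch {p1=false, p3=true, p4=true} (p2) contributes 1 new; branch {p1=false, p3=false, p4=true} (p2) contributes 0 new; branch {p1=false, p3=false, p4=true} (p2) contributes 0 new; branch {p1=true, p3=true, p4=false} (p2) contributes 0 new; branch {p1=true, p3=false, p4=false} (p2) contributes 0 new; branch {p1=true, p3=false, p4=false} (p2) contributes 0 new; branch {p2=false} (p1, p3, p4) contributes 0 new. Total: 15.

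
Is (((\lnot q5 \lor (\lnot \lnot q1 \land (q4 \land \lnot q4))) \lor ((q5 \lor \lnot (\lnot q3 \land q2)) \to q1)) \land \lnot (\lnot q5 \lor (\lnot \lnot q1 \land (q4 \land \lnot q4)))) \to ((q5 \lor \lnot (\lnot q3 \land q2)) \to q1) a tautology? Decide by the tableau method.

Assume the negation and expand:
Initial set: {\lnot ((((\lnot q5 \lor (\lnot \lnot q1 \land (q4 \land \lnot q4))) \lor ((q5 \lor \lnot (\lnot q3 \land q2)) \to q1)) \land \lnot (\lnot q5 \lor (\lnot \lnot q1 \land (q4 \land \lnot q4)))) \to ((q5 \lor \lnot (\lnot q3 \land q2)) \to q1))}.
\lnot ((((\lnot q5 \lor (\lnot \lnot q1 \land (q4 \land \lnot q4))) \lor ((q5 \lor \lnot (\lnot q3 \land q2)) \to q1)) \land \lnot (\lnot q5 \lor (\lnot \lnot q1 \land (q4 \land \lnot q4)))) \to ((q5 \lor \lnot (\lnot q3 \land q2)) \to q1)): α-rule — add (((\lnot q5 \lor (\lnot \lnot q1 \land (q4 \land \lnot q4))) \lor ((q5 \lor \lnot (\lnot q3 \land q2)) \to q1)) \land \lnot (\lnot q5 \lor (\lnot \lnot q1 \land (q4 \land \lnot q4)))), \lnot ((q5 \lor \lnot (\lnot q3 \land q2)) \to q1).
(((\lnot q5 \lor (\lnot \lnot q1 \land (q4 \land \lnot q4))) \lor ((q5 \lor \lnot (\lnot q3 \land q2)) \to q1)) \land \lnot (\lnot q5 \lor (\lnot \lnot q1 \land (q4 \land \lnot q4)))): α-rule — add ((\lnot q5 \lor (\lnot \lnot q1 \land (q4 \land \lnot q4))) \lor ((q5 \lor \lnot (\lnot q3 \land q2)) \to q1)), \lnot (\lnot q5 \lor (\lnot \lnot q1 \land (q4 \land \lnot q4))).
\lnot ((q5 \lor \lnot (\lnot q3 \land q2)) \to q1): α-rule — add (q5 \lor \lnot (\lnot q3 \land q2)), \lnot q1.
\lnot (\lnot q5 \lor (\lnot \lnot q1 \land (q4 \land \lnot q4))): α-rule — add \lnot \lnot q5, \lnot (\lnot \lnot q1 \land (q4 \land \lnot q4)).
((\lnot q5 \lor (\lnot \lnot q1 \land (q4 \land \lnot q4))) \lor ((q5 \lor \lnot (\lnot q3 \land q2)) \to q1)): β-rule — branch into (\lnot q5 \lor (\lnot \lnot q1 \land (q4 \land \lnot q4)))  //  ((q5 \lor \lnot (\lnot q3 \land q2)) \to q1).
  branch 1 (add (\lnot q5 \lor (\lnot \lnot q1 \land (q4 \land \lnot q4)))):
    (q5 \lor \lnot (\lnot q3 \land q2)): β-rule — branch into q5  //  \lnot (\lnot q3 \land q2).
      branch 1.1 (add q5):
        \lnot (\lnot \lnot q1 \land (q4 \land \lnot q4)): β-rule — branch into \lnot \lnot \lnot q1  //  \lnot (q4 \land \lnot q4).
          branch 1.1.1 (add \lnot \lnot \lnot q1):
            \lnot \lnot \lnot q1: drop double negation, giving \lnot q1.
            (\lnot q5 \lor (\lnot \lnot q1 \land (q4 \land \lnot q4))): β-rule — branch into \lnot q5  //  (\lnot \lnot q1 \land (q4 \land \lnot q4)).
              branch 1.1.1.1 (add \lnot q5):
                × closes — contains both q5 and \lnot q5.
              branch 1.1.1.2 (add (\lnot \lnot q1 \land (q4 \land \lnot q4))):
                (\lnot \lnot q1 \land (q4 \land \lnot q4)): α-rule — add \lnot \lnot q1, (q4 \land \lnot q4).
                \lnot \lnot q1: drop double negation, giving q1.
                × closes — contains both q1 and \lnot q1.
          branch 1.1.2 (add \lnot (q4 \land \lnot q4)):
            (\lnot q5 \lor (\lnot \lnot q1 \land (q4 \land \lnot q4))): β-rule — branch into \lnot q5  //  (\lnot \lnot q1 \land (q4 \land \lnot q4)).
              branch 1.1.2.1 (add \lnot q5):
                × closes — contains both q5 and \lnot q5.
              branch 1.1.2.2 (add (\lnot \lnot q1 \land (q4 \land \lnot q4))):
                (\lnot \lnot q1 \land (q4 \land \lnot q4)): α-rule — add \lnot \lnot q1, (q4 \land \lnot q4).
                \lnot \lnot q1: drop double negation, giving q1.
                × closes — contains both q1 and \lnot q1.
      branch 1.2 (add \lnot (\lnot q3 \land q2)):
        \lnot (\lnot \lnot q1 \land (q4 \land \lnot q4)): β-rule — branch into \lnot \lnot \lnot q1  //  \lnot (q4 \land \lnot q4).
          branch 1.2.1 (add \lnot \lnot \lnot q1):
            \lnot \lnot \lnot q1: drop double negation, giving \lnot q1.
            (\lnot q5 \lor (\lnot \lnot q1 \land (q4 \land \lnot q4))): β-rule — branch into \lnot q5  //  (\lnot \lnot q1 \land (q4 \land \lnot q4)).
              branch 1.2.1.1 (add \lnot q5):
                × closes — contains both q5 and \lnot q5.
              branch 1.2.1.2 (add (\lnot \lnot q1 \land (q4 \land \lnot q4))):
                (\lnot \lnot q1 \land (q4 \land \lnot q4)): α-rule — add \lnot \lnot q1, (q4 \land \lnot q4).
                \lnot \lnot q1: drop double negation, giving q1.
                × closes — contains both q1 and \lnot q1.
          branch 1.2.2 (add \lnot (q4 \land \lnot q4)):
            (\lnot q5 \lor (\lnot \lnot q1 \land (q4 \land \lnot q4))): β-rule — branch into \lnot q5  //  (\lnot \lnot q1 \land (q4 \land \lnot q4)).
              branch 1.2.2.1 (add \lnot q5):
                × closes — contains both q5 and \lnot q5.
              branch 1.2.2.2 (add (\lnot \lnot q1 \land (q4 \land \lnot q4))):
                (\lnot \lnot q1 \land (q4 \land \lnot q4)): α-rule — add \lnot \lnot q1, (q4 \land \lnot q4).
                \lnot \lnot q1: drop double negation, giving q1.
                × closes — contains both q1 and \lnot q1.
  branch 2 (add ((q5 \lor \lnot (\lnot q3 \land q2)) \to q1)):
    (q5 \lor \lnot (\lnot q3 \land q2)): β-rule — branch into q5  //  \lnot (\lnot q3 \land q2).
      branch 2.1 (add q5):
        \lnot (\lnot \lnot q1 \land (q4 \land \lnot q4)): β-rule — branch into \lnot \lnot \lnot q1  //  \lnot (q4 \land \lnot q4).
          branch 2.1.1 (add \lnot \lnot \lnot q1):
            \lnot \lnot \lnot q1: drop double negation, giving \lnot q1.
            ((q5 \lor \lnot (\lnot q3 \land q2)) \to q1): β-rule — branch into \lnot (q5 \lor \lnot (\lnot q3 \land q2))  //  q1.
              branch 2.1.1.1 (add \lnot (q5 \lor \lnot (\lnot q3 \land q2))):
                \lnot (q5 \lor \lnot (\lnot q3 \land q2)): α-rule — add \lnot q5, \lnot \lnot (\lnot q3 \land q2).
                × closes — contains both q5 and \lnot q5.
              branch 2.1.1.2 (add q1):
                × closes — contains both q1 and \lnot q1.
          branch 2.1.2 (add \lnot (q4 \land \lnot q4)):
            ((q5 \lor \lnot (\lnot q3 \land q2)) \to q1): β-rule — branch into \lnot (q5 \lor \lnot (\lnot q3 \land q2))  //  q1.
              branch 2.1.2.1 (add \lnot (q5 \lor \lnot (\lnot q3 \land q2))):
                \lnot (q5 \lor \lnot (\lnot q3 \land q2)): α-rule — add \lnot q5, \lnot \lnot (\lnot q3 \land q2).
                × closes — contains both q5 and \lnot q5.
              branch 2.1.2.2 (add q1):
                × closes — contains both q1 and \lnot q1.
      branch 2.2 (add \lnot (\lnot q3 \land q2)):
        \lnot (\lnot \lnot q1 \land (q4 \land \lnot q4)): β-rule — branch into \lnot \lnot \lnot q1  //  \lnot (q4 \land \lnot q4).
          branch 2.2.1 (add \lnot \lnot \lnot q1):
            \lnot \lnot \lnot q1: drop double negation, giving \lnot q1.
            ((q5 \lor \lnot (\lnot q3 \land q2)) \to q1): β-rule — branch into \lnot (q5 \lor \lnot (\lnot q3 \land q2))  //  q1.
              branch 2.2.1.1 (add \lnot (q5 \lor \lnot (\lnot q3 \land q2))):
                \lnot (q5 \lor \lnot (\lnot q3 \land q2)): α-rule — add \lnot q5, \lnot \lnot (\lnot q3 \land q2).
                × closes — contains both q5 and \lnot q5.
              branch 2.2.1.2 (add q1):
                × closes — contains both q1 and \lnot q1.
          branch 2.2.2 (add \lnot (q4 \land \lnot q4)):
            ((q5 \lor \lnot (\lnot q3 \land q2)) \to q1): β-rule — branch into \lnot (q5 \lor \lnot (\lnot q3 \land q2))  //  q1.
              branch 2.2.2.1 (add \lnot (q5 \lor \lnot (\lnot q3 \land q2))):
                \lnot (q5 \lor \lnot (\lnot q3 \land q2)): α-rule — add \lnot q5, \lnot \lnot (\lnot q3 \land q2).
                × closes — contains both q5 and \lnot q5.
              branch 2.2.2.2 (add q1):
                × closes — contains both q1 and \lnot q1.
All 16 branches close.
Every branch closed, so the negation is unsatisfiable and the formula is valid.

Valid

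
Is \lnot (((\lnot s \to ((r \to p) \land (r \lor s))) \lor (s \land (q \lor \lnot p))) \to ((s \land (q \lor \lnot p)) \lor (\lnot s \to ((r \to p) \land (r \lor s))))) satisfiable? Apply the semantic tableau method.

Initial set: {\lnot (((\lnot s \to ((r \to p) \land (r \lor s))) \lor (s \land (q \lor \lnot p))) \to ((s \land (q \lor \lnot p)) \lor (\lnot s \to ((r \to p) \land (r \lor s)))))}.
\lnot (((\lnot s \to ((r \to p) \land (r \lor s))) \lor (s \land (q \lor \lnot p))) \to ((s \land (q \lor \lnot p)) \lor (\lnot s \to ((r \to p) \land (r \lor s))))): α-rule — add ((\lnot s \to ((r \to p) \land (r \lor s))) \lor (s \land (q \lor \lnot p))), \lnot ((s \land (q \lor \lnot p)) \lor (\lnot s \to ((r \to p) \land (r \lor s)))).
\lnot ((s \land (q \lor \lnot p)) \lor (\lnot s \to ((r \to p) \land (r \lor s)))): α-rule — add \lnot (s \land (q \lor \lnot p)), \lnot (\lnot s \to ((r \to p) \land (r \lor s))).
\lnot (\lnot s \to ((r \to p) \land (r \lor s))): α-rule — add \lnot s, \lnot ((r \to p) \land (r \lor s)).
((\lnot s \to ((r \to p) \land (r \lor s))) \lor (s \land (q \lor \lnot p))): β-rule — branch into (\lnot s \to ((r \to p) \land (r \lor s)))  //  (s \land (q \lor \lnot p)).
  branch 1 (add (\lnot s \to ((r \to p) \land (r \lor s)))):
    \lnot (s \land (q \lor \lnot p)): β-rule — branch into \lnot s  //  \lnot (q \lor \lnot p).
      branch 1.1 (add \lnot s):
        \lnot ((r \to p) \land (r \lor s)): β-rule — branch into \lnot (r \to p)  //  \lnot (r \lor s).
          branch 1.1.1 (add \lnot (r \to p)):
            \lnot (r \to p): α-rule — add r, \lnot p.
            (\lnot s \to ((r \to p) \land (r \lor s))): β-rule — branch into \lnot \lnot s  //  ((r \to p) \land (r \lor s)).
              branch 1.1.1.1 (add \lnot \lnot s):
                × closes — contains both s and \lnot s.
              branch 1.1.1.2 (add ((r \to p) \land (r \lor s))):
                ((r \to p) \land (r \lor s)): α-rule — add (r \to p), (r \lor s).
                (r \to p): β-rule — branch into \lnot r  //  p.
                  branch 1.1.1.2.1 (add \lnot r):
                    × closes — contains both r and \lnot r.
                  branch 1.1.1.2.2 (add p):
                    × closes — contains both p and \lnot p.
          branch 1.1.2 (add \lnot (r \lor s)):
            \lnot (r \lor s): α-rule — add \lnot r, \lnot s.
            (\lnot s \to ((r \to p) \land (r \lor s))): β-rule — branch into \lnot \lnot s  //  ((r \to p) \land (r \lor s)).
              branch 1.1.2.1 (add \lnot \lnot s):
                × closes — contains both s and \lnot s.
              branch 1.1.2.2 (add ((r \to p) \land (r \lor s))):
                ((r \to p) \land (r \lor s)): α-rule — add (r \to p), (r \lor s).
                (r \to p): β-rule — branch into \lnot r  //  p.
                  branch 1.1.2.2.1 (add \lnot r):
                    (r \lor s): β-rule — branch into r  //  s.
                      branch 1.1.2.2.1.1 (add r):
                        × closes — contains both r and \lnot r.
                      branch 1.1.2.2.1.2 (add s):
                        × closes — contains both s and \lnot s.
                  branch 1.1.2.2.2 (add p):
                    (r \lor s): β-rule — branch into r  //  s.
                      branch 1.1.2.2.2.1 (add r):
                        × closes — contains both r and \lnot r.
                      branch 1.1.2.2.2.2 (add s):
                        × closes — contains both s and \lnot s.
      branch 1.2 (add \lnot (q \lor \lnot p)):
        \lnot (q \lor \lnot p): α-rule — add \lnot q, \lnot \lnot p.
        \lnot ((r \to p) \land (r \lor s)): β-rule — branch into \lnot (r \to p)  //  \lnot (r \lor s).
          branch 1.2.1 (add \lnot (r \to p)):
            \lnot (r \to p): α-rule — add r, \lnot p.
            × closes — contains both p and \lnot p.
          branch 1.2.2 (add \lnot (r \lor s)):
            \lnot (r \lor s): α-rule — add \lnot r, \lnot s.
            (\lnot s \to ((r \to p) \land (r \lor s))): β-rule — branch into \lnot \lnot s  //  ((r \to p) \land (r \lor s)).
              branch 1.2.2.1 (add \lnot \lnot s):
                × closes — contains both s and \lnot s.
              branch 1.2.2.2 (add ((r \to p) \land (r \lor s))):
                ((r \to p) \land (r \lor s)): α-rule — add (r \to p), (r \lor s).
                (r \to p): β-rule — branch into \lnot r  //  p.
                  branch 1.2.2.2.1 (add \lnot r):
                    (r \lor s): β-rule — branch into r  //  s.
                      branch 1.2.2.2.1.1 (add r):
                        × closes — contains both r and \lnot r.
                      branch 1.2.2.2.1.2 (add s):
                        × closes — contains both s and \lnot s.
                  branch 1.2.2.2.2 (add p):
                    (r \lor s): β-rule — branch into r  //  s.
                      branch 1.2.2.2.2.1 (add r):
                        × closes — contains both r and \lnot r.
                      branch 1.2.2.2.2.2 (add s):
                        × closes — contains both s and \lnot s.
  branch 2 (add (s \land (q \lor \lnot p))):
    (s \land (q \lor \lnot p)): α-rule — add s, (q \lor \lnot p).
    × closes — contains both s and \lnot s.
All 15 branches close.
Every branch closed; the formula is unsatisfiable.

Unsatisfiable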